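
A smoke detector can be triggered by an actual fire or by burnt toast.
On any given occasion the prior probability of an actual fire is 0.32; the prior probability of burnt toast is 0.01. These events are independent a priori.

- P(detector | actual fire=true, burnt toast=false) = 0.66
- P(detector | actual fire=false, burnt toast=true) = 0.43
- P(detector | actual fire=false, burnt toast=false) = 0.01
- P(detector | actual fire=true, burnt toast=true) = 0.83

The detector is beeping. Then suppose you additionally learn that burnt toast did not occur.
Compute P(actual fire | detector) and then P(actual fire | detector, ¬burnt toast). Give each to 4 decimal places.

P(detector) = 0.01×0.68×0.99 + 0.43×0.68×0.01 + 0.66×0.32×0.99 + 0.83×0.32×0.01 = 0.006732 + 0.002924 + 0.209088 + 0.002656 = 0.221400
The actual fire-present share is 0.209088 + 0.002656 = 0.211744.
Hence the posterior is 0.211744/0.221400 ≈ 0.9564.

With the extra evidence:
For the numerator, keep only actual fire=true terms: 0.66·0.32 = 0.211200
Normalizer over all consistent configurations: 0.01·0.68 + 0.66·0.32 = 0.218000
Posterior = 0.211200 / 0.218000 ≈ 0.9688
With burnt toast excluded, actual fire must carry more of the explanatory weight for the detector.

P(actual fire | detector) ≈ 0.9564; P(actual fire | detector, ¬burnt toast) ≈ 0.9688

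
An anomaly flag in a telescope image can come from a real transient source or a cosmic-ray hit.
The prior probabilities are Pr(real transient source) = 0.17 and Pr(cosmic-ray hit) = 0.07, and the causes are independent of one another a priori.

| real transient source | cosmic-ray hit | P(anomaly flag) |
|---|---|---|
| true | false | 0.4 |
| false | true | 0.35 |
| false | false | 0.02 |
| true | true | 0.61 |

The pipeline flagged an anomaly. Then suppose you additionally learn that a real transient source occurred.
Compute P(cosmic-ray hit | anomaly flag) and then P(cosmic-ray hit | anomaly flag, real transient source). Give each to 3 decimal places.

P(cosmic-ray hit | anomaly flag) ≈ 0.260; P(cosmic-ray hit | anomaly flag, real transient source) ≈ 0.103

Enumerate the 4 (real transient source, cosmic-ray hit) configurations and weight by the priors:
  P(anomaly flag) = 0.02·0.83·0.93 + 0.35·0.83·0.07 + 0.4·0.17·0.93 + 0.61·0.17·0.07
        = 0.015438 + 0.020335 + 0.063240 + 0.007259 = 0.106272
Configurations with cosmic-ray hit contribute 0.027594, so
  P(cosmic-ray hit | anomaly flag) = 0.027594 / 0.106272 ≈ 0.260

With the extra evidence:
P(anomaly flag | real transient source) = 0.4×0.93 + 0.61×0.07 = 0.372000 + 0.042700 = 0.414700
Restricting to configurations with cosmic-ray hit present: 0.61×0.07 = 0.042700.
Hence the posterior is 0.042700/0.414700 ≈ 0.103.
— real transient source explains away the evidence for cosmic-ray hit.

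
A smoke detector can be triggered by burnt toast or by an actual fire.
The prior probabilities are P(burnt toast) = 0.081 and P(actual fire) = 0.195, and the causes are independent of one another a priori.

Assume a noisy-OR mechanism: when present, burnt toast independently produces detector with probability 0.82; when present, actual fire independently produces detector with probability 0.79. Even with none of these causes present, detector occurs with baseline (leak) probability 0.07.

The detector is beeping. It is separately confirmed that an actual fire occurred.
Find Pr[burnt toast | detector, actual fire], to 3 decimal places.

Under noisy-OR, P(detector | causes) = 1 − (1−0.07)·∏(1−qᵢ) over the active causes.
P(detector | actual fire) = 0.8047·0.919 + 0.964846·0.081 = 0.739519 + 0.078153 = 0.817672
Restricting to configurations with burnt toast present: 0.964846·0.081 = 0.078153.
So P(burnt toast | detector, actual fire) = 0.078153/0.817672 ≈ 0.096.

Pr[burnt toast | detector, actual fire] ≈ 0.096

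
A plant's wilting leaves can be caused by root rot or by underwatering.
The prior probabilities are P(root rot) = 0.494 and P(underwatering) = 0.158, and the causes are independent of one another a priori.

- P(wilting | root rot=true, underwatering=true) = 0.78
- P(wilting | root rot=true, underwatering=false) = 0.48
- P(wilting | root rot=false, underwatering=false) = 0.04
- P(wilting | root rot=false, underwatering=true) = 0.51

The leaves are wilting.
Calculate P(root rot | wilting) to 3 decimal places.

P(root rot | wilting) ≈ 0.818

P(wilting) = 0.04×0.506×0.842 + 0.51×0.506×0.158 + 0.48×0.494×0.842 + 0.78×0.494×0.158 = 0.017042 + 0.040773 + 0.199655 + 0.060881 = 0.318351
Of this, 0.260536 comes from 0.199655 + 0.060881 (the root rot=true cases).
So P(root rot | wilting) = 0.260536/0.318351 ≈ 0.818.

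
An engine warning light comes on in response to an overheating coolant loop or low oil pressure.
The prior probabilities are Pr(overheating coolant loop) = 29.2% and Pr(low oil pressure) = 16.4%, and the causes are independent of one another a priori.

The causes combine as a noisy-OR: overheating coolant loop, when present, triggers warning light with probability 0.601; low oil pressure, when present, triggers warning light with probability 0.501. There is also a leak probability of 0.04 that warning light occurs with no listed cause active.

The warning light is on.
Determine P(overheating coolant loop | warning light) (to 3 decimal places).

Under noisy-OR, P(warning light | causes) = 1 − (1−0.04)·∏(1−qᵢ) over the active causes.
For the numerator, keep only overheating coolant loop=true terms: 0.150607 + 0.038735 = 0.189342
The normalizing constant is 0.04·0.708·0.836 + 0.52096·0.708·0.164 + 0.61696·0.292·0.836 + 0.808863·0.292·0.164 = 0.273508
P(overheating coolant loop | warning light) = 0.189342/0.273508 ≈ 0.692

P(overheating coolant loop | warning light) ≈ 0.692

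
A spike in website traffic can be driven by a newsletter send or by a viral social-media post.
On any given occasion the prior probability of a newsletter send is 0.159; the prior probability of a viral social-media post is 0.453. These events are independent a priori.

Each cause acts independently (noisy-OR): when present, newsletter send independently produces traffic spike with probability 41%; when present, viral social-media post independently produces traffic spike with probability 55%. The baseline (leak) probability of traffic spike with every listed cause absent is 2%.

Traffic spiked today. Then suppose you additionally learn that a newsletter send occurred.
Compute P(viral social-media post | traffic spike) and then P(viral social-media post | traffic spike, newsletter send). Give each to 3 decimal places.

P(viral social-media post | traffic spike) ≈ 0.853; P(viral social-media post | traffic spike, newsletter send) ≈ 0.592

Under noisy-OR, P(traffic spike | causes) = 1 − (1−0.02)·∏(1−qᵢ) over the active causes.
P(traffic spike) = 0.02×0.841×0.547 + 0.559×0.841×0.453 + 0.4218×0.159×0.547 + 0.73981×0.159×0.453 = 0.009201 + 0.212964 + 0.036685 + 0.053286 = 0.312136
Restricting to configurations with viral social-media post present: 0.212964 + 0.053286 = 0.266250.
P(viral social-media post | traffic spike) = 0.266250 / 0.312136 ≈ 0.853

With the extra evidence:
P(traffic spike | newsletter send) = 0.4218×0.547 + 0.73981×0.453 = 0.230725 + 0.335134 = 0.565859
The viral social-media post-present share is 0.73981×0.453 = 0.335134.
P(viral social-media post | traffic spike, newsletter send) = 0.335134 / 0.565859 ≈ 0.592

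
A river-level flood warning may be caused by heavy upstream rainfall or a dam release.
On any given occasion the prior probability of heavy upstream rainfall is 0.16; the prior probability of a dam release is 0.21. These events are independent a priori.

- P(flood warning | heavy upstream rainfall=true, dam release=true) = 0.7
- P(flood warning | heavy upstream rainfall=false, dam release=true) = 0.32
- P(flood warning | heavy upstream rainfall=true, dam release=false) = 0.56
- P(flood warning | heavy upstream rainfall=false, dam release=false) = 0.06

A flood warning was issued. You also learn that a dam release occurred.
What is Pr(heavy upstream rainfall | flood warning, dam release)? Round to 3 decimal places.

Sum P(flood warning|·) weighted by the priors over both values of heavy upstream rainfall:
  P(flood warning | dam release) = 0.32·0.84 + 0.7·0.16
        = 0.268800 + 0.112000 = 0.380800
Configurations with heavy upstream rainfall contribute 0.112000, so
  P(heavy upstream rainfall | flood warning, dam release) = 0.112000 / 0.380800 ≈ 0.294

Pr(heavy upstream rainfall | flood warning, dam release) ≈ 0.294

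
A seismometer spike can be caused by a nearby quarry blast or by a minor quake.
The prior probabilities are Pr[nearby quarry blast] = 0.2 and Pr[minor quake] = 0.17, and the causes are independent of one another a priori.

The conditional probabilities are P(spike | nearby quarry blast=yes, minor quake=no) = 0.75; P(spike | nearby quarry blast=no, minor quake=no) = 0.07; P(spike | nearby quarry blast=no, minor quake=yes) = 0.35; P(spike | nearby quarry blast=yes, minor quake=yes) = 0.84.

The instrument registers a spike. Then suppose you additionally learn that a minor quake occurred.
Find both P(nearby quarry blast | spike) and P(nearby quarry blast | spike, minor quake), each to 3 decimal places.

Numerator (weight on configurations with nearby quarry blast): 0.124500 + 0.028560 = 0.153060
Normalizer over all consistent configurations: 0.07×0.8×0.83 + 0.35×0.8×0.17 + 0.75×0.2×0.83 + 0.84×0.2×0.17 = 0.247140
P(nearby quarry blast | spike) = 0.153060/0.247140 ≈ 0.619

Now also conditioning on minor quake=true:
By total probability over both values of nearby quarry blast:
  P(spike | minor quake) = 0.35·0.8 + 0.84·0.2
        = 0.280000 + 0.168000 = 0.448000
Keeping only the nearby quarry blast-present terms gives 0.168000, so
  P(nearby quarry blast | spike, minor quake) = 0.168000 / 0.448000 ≈ 0.375
The drop from 0.619 to 0.375 is the explaining-away (discounting) effect.

P(nearby quarry blast | spike) ≈ 0.619; P(nearby quarry blast | spike, minor quake) ≈ 0.375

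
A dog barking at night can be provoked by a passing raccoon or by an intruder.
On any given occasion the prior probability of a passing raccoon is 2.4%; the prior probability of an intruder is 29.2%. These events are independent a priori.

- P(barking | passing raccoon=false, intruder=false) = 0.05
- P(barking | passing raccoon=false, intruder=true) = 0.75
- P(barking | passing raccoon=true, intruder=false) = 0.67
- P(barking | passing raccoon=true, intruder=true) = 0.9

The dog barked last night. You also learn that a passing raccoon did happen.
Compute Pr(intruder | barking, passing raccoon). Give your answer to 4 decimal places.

Numerator (weight on configurations with intruder): 0.9·0.292 = 0.262800
Normalizer over all consistent configurations: 0.67·0.708 + 0.9·0.292 = 0.737160
P(intruder | barking, passing raccoon) = 0.262800/0.737160 ≈ 0.3565

Pr(intruder | barking, passing raccoon) ≈ 0.3565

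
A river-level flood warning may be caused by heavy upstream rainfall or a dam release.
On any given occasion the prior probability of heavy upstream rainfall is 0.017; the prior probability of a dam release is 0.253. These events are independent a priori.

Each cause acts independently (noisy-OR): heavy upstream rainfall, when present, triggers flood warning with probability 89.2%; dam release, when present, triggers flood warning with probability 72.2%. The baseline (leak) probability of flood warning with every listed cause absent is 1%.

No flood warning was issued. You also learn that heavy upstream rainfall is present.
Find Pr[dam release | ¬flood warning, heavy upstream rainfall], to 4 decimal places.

Pr[dam release | ¬flood warning, heavy upstream rainfall] ≈ 0.0861

Under noisy-OR, P(flood warning | causes) = 1 − (1−0.01)·∏(1−qᵢ) over the active causes.
P(¬flood warning | heavy upstream rainfall) = 0.10692×0.747 + 0.029724×0.253 = 0.079869 + 0.007520 = 0.087389
The dam release-present share is 0.029724×0.253 = 0.007520.
P(dam release | ¬flood warning, heavy upstream rainfall) = 0.007520 / 0.087389 ≈ 0.0861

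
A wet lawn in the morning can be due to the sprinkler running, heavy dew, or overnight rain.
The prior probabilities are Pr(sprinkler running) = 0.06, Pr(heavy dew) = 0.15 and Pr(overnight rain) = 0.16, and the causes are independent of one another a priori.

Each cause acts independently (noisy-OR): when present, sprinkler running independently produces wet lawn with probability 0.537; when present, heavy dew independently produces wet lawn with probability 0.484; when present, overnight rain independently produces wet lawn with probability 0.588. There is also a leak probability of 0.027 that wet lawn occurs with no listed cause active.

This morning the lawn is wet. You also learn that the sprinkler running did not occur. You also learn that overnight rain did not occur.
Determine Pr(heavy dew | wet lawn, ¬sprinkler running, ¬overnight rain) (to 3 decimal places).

Under noisy-OR, P(wet lawn | causes) = 1 − (1−0.027)·∏(1−qᵢ) over the active causes.
Enumerate both values of heavy dew and weight by the priors:
  P(wet lawn | ¬sprinkler running, ¬overnight rain) = 0.027*0.85 + 0.497932*0.15
        = 0.022950 + 0.074690 = 0.097640
The terms with heavy dew present sum to 0.074690, so
  P(heavy dew | wet lawn, ¬sprinkler running, ¬overnight rain) = 0.074690 / 0.097640 ≈ 0.765

Pr(heavy dew | wet lawn, ¬sprinkler running, ¬overnight rain) ≈ 0.765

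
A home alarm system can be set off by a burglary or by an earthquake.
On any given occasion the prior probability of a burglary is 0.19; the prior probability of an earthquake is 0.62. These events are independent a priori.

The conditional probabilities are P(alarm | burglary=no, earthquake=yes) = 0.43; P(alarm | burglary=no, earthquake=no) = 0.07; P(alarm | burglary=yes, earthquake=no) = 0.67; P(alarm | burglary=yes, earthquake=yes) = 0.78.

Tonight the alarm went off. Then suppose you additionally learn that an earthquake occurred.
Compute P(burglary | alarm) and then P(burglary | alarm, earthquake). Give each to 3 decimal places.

P(burglary | alarm) ≈ 0.371; P(burglary | alarm, earthquake) ≈ 0.298

P(alarm) = 0.07*0.81*0.38 + 0.43*0.81*0.62 + 0.67*0.19*0.38 + 0.78*0.19*0.62 = 0.021546 + 0.215946 + 0.048374 + 0.091884 = 0.377750
Restricting to configurations with burglary present: 0.048374 + 0.091884 = 0.140258.
So P(burglary | alarm) = 0.140258/0.377750 ≈ 0.371.

Now also conditioning on earthquake=true:
By total probability over both values of burglary:
  P(alarm | earthquake) = 0.43·0.81 + 0.78·0.19
        = 0.348300 + 0.148200 = 0.496500
Configurations with burglary contribute 0.148200, so
  P(burglary | alarm, earthquake) = 0.148200 / 0.496500 ≈ 0.298
This is intercausal reasoning (explaining away): once earthquake accounts for the alarm, burglary becomes less likely.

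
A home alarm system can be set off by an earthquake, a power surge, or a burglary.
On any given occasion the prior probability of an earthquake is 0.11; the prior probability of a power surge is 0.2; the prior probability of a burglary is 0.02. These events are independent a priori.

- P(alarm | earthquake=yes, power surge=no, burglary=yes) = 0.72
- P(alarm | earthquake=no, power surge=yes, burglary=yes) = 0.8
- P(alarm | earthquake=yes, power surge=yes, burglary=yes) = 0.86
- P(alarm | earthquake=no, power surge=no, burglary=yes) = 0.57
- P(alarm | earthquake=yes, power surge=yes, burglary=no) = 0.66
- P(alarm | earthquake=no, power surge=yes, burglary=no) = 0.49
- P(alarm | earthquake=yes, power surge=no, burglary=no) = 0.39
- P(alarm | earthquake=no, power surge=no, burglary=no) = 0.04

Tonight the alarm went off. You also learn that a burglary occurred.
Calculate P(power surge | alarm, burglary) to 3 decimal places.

By total probability over the 4 (earthquake, power surge) configurations:
  P(alarm | burglary) = 0.57×0.89×0.8 + 0.8×0.89×0.2 + 0.72×0.11×0.8 + 0.86×0.11×0.2
        = 0.405840 + 0.142400 + 0.063360 + 0.018920 = 0.630520
The terms with power surge present sum to 0.161320, so
  P(power surge | alarm, burglary) = 0.161320 / 0.630520 ≈ 0.256

P(power surge | alarm, burglary) ≈ 0.256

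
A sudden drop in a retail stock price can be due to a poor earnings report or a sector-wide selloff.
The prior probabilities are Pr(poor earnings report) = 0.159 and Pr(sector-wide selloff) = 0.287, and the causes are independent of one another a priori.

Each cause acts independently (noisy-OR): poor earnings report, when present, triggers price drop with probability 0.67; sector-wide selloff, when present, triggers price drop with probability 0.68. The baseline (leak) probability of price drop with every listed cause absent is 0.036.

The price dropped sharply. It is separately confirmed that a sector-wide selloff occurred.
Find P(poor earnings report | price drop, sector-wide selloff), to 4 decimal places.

Under noisy-OR, P(price drop | causes) = 1 − (1−0.036)·∏(1−qᵢ) over the active causes.
Sum P(price drop|·) weighted by the priors over both values of poor earnings report:
  P(price drop | sector-wide selloff) = 0.69152·0.841 + 0.898202·0.159
        = 0.581568 + 0.142814 = 0.724382
Configurations with poor earnings report contribute 0.142814, so
  P(poor earnings report | price drop, sector-wide selloff) = 0.142814 / 0.724382 ≈ 0.1972

P(poor earnings report | price drop, sector-wide selloff) ≈ 0.1972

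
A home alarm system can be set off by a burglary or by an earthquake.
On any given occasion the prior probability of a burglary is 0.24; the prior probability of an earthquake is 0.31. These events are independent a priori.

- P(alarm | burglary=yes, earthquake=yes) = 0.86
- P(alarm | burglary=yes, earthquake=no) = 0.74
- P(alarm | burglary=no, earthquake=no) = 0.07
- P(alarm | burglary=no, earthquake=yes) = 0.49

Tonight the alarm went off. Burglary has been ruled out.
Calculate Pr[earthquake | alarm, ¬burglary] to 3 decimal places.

Pr[earthquake | alarm, ¬burglary] ≈ 0.759

P(alarm | ¬burglary) = 0.07*0.69 + 0.49*0.31 = 0.048300 + 0.151900 = 0.200200
The earthquake-present share is 0.49*0.31 = 0.151900.
So P(earthquake | alarm, ¬burglary) = 0.151900/0.200200 ≈ 0.759.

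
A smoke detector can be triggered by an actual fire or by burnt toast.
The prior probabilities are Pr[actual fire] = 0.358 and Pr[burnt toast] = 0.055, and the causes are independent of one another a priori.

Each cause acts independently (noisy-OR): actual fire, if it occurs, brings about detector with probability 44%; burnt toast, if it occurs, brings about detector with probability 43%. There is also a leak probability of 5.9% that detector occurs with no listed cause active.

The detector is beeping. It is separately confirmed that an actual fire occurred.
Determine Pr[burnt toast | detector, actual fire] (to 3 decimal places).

Pr[burnt toast | detector, actual fire] ≈ 0.079

Under noisy-OR, P(detector | causes) = 1 − (1−0.059)·∏(1−qᵢ) over the active causes.
Weight on burnt toast=true, given the evidence: 0.699633×0.055 = 0.038480
Normalizer over all consistent configurations: 0.47304×0.945 + 0.699633×0.055 = 0.485503
Posterior = 0.038480 / 0.485503 ≈ 0.079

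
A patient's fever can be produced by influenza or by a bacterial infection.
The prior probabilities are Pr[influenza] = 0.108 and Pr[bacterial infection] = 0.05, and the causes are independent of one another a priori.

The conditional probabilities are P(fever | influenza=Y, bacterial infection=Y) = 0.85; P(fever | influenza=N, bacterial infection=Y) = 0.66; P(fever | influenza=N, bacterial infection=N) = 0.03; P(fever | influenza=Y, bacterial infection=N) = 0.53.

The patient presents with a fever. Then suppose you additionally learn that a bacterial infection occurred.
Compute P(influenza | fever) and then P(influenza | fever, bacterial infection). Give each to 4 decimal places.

P(influenza | fever) ≈ 0.5181; P(influenza | fever, bacterial infection) ≈ 0.1349

By total probability over the 4 (influenza, bacterial infection) configurations:
  P(fever) = 0.03*0.892*0.95 + 0.66*0.892*0.05 + 0.53*0.108*0.95 + 0.85*0.108*0.05
        = 0.025422 + 0.029436 + 0.054378 + 0.004590 = 0.113826
Configurations with influenza contribute 0.058968, so
  P(influenza | fever) = 0.058968 / 0.113826 ≈ 0.5181

Now also conditioning on bacterial infection=true:
P(fever | bacterial infection) = 0.66·0.892 + 0.85·0.108 = 0.588720 + 0.091800 = 0.680520
Of this, 0.091800 comes from 0.85·0.108 (the influenza=true cases).
So P(influenza | fever, bacterial infection) = 0.091800/0.680520 ≈ 0.1349.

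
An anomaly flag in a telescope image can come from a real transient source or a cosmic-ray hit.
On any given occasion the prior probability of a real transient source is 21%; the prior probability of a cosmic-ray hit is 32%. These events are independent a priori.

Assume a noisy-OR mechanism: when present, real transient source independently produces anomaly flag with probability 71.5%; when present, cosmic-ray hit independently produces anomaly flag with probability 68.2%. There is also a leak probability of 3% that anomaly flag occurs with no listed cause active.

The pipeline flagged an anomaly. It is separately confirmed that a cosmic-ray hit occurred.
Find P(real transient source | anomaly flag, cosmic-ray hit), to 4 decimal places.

Under noisy-OR, P(anomaly flag | causes) = 1 − (1−0.03)·∏(1−qᵢ) over the active causes.
P(anomaly flag | cosmic-ray hit) = 0.69154*0.79 + 0.912089*0.21 = 0.546317 + 0.191539 = 0.737856
The real transient source-present share is 0.912089*0.21 = 0.191539.
P(real transient source | anomaly flag, cosmic-ray hit) = 0.191539 / 0.737856 ≈ 0.2596

P(real transient source | anomaly flag, cosmic-ray hit) ≈ 0.2596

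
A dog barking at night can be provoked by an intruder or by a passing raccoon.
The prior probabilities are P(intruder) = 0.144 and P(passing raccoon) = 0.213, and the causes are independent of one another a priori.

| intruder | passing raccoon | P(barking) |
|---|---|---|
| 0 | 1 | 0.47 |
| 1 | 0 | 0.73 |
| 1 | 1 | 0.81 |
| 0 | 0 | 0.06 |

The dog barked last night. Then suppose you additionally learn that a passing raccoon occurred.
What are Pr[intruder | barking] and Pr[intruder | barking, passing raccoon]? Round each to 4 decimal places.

Pr[intruder | barking] ≈ 0.4603; Pr[intruder | barking, passing raccoon] ≈ 0.2248

Sum P(barking|·) weighted by the priors over the 4 (intruder, passing raccoon) configurations:
  P(barking) = 0.06×0.856×0.787 + 0.47×0.856×0.213 + 0.73×0.144×0.787 + 0.81×0.144×0.213
        = 0.040420 + 0.085694 + 0.082729 + 0.024844 = 0.233687
Configurations with intruder contribute 0.107573, so
  P(intruder | barking) = 0.107573 / 0.233687 ≈ 0.4603

With the extra evidence:
Numerator (weight on configurations with intruder): 0.81*0.144 = 0.116640
Normalizer over all consistent configurations: 0.47*0.856 + 0.81*0.144 = 0.518960
Posterior = 0.116640 / 0.518960 ≈ 0.2248
— passing raccoon explains away the evidence for intruder.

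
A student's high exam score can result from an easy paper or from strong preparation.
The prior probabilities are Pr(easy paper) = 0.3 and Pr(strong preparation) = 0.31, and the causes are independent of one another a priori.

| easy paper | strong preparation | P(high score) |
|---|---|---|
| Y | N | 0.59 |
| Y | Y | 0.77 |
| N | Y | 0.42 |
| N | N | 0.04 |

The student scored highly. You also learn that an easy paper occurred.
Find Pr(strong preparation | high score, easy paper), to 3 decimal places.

Pr(strong preparation | high score, easy paper) ≈ 0.370

Sum P(high score|·) weighted by the priors over both values of strong preparation:
  P(high score | easy paper) = 0.59*0.69 + 0.77*0.31
        = 0.407100 + 0.238700 = 0.645800
Configurations with strong preparation contribute 0.238700, so
  P(strong preparation | high score, easy paper) = 0.238700 / 0.645800 ≈ 0.370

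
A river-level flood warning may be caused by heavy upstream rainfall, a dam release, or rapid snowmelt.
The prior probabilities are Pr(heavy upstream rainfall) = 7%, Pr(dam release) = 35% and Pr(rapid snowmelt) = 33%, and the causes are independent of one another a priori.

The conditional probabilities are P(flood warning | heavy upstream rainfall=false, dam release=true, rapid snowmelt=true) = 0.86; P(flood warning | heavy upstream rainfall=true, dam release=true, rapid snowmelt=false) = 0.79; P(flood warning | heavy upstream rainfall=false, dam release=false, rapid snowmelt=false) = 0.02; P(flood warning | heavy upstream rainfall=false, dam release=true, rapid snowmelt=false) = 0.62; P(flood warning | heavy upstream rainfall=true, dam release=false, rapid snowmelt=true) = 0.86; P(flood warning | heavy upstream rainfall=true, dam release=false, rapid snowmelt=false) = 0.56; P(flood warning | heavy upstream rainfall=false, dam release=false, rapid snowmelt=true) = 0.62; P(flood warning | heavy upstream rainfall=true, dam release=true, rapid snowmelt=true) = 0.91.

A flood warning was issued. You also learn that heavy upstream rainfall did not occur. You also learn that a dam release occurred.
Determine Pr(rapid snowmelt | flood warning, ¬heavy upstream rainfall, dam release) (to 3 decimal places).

P(flood warning | ¬heavy upstream rainfall, dam release) = 0.62*0.67 + 0.86*0.33 = 0.415400 + 0.283800 = 0.699200
Of this, 0.283800 comes from 0.86*0.33 (the rapid snowmelt=true cases).
P(rapid snowmelt | flood warning, ¬heavy upstream rainfall, dam release) = 0.283800 / 0.699200 ≈ 0.406

Pr(rapid snowmelt | flood warning, ¬heavy upstream rainfall, dam release) ≈ 0.406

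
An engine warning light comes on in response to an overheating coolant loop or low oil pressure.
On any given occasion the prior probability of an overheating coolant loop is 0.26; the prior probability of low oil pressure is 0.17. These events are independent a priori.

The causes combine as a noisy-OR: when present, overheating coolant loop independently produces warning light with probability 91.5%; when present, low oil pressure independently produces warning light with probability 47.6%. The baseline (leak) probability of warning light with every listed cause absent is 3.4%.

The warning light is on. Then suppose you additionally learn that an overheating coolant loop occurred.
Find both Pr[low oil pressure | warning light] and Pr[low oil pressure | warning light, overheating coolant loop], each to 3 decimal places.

Under noisy-OR, P(warning light | causes) = 1 − (1−0.034)·∏(1−qᵢ) over the active causes.
P(warning light) = 0.034*0.74*0.83 + 0.493816*0.74*0.17 + 0.91789*0.26*0.83 + 0.956974*0.26*0.17 = 0.020883 + 0.062122 + 0.198081 + 0.042298 = 0.323384
Of this, 0.104420 comes from 0.062122 + 0.042298 (the low oil pressure=true cases).
Hence the posterior is 0.104420/0.323384 ≈ 0.323.

Now also conditioning on overheating coolant loop=true:
Sum P(warning light|·) weighted by the priors over both values of low oil pressure:
  P(warning light | overheating coolant loop) = 0.91789·0.83 + 0.956974·0.17
        = 0.761849 + 0.162686 = 0.924535
Configurations with low oil pressure contribute 0.162686, so
  P(low oil pressure | warning light, overheating coolant loop) = 0.162686 / 0.924535 ≈ 0.176

Pr[low oil pressure | warning light] ≈ 0.323; Pr[low oil pressure | warning light, overheating coolant loop] ≈ 0.176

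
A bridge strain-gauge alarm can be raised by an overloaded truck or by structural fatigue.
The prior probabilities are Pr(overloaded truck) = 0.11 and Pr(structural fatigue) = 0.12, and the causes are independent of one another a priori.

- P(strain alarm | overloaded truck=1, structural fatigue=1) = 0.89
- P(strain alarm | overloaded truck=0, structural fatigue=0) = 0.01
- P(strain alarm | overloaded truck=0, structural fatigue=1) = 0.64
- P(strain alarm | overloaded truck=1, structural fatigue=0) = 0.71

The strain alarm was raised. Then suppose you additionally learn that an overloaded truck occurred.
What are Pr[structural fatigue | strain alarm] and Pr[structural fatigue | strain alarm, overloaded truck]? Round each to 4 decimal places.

P(strain alarm) = 0.01*0.89*0.88 + 0.64*0.89*0.12 + 0.71*0.11*0.88 + 0.89*0.11*0.12 = 0.007832 + 0.068352 + 0.068728 + 0.011748 = 0.156660
Restricting to configurations with structural fatigue present: 0.068352 + 0.011748 = 0.080100.
P(structural fatigue | strain alarm) = 0.080100 / 0.156660 ≈ 0.5113

With the extra evidence:
P(strain alarm | overloaded truck) = 0.71·0.88 + 0.89·0.12 = 0.624800 + 0.106800 = 0.731600
Of this, 0.106800 comes from 0.89·0.12 (the structural fatigue=true cases).
Hence the posterior is 0.106800/0.731600 ≈ 0.1460.
— overloaded truck explains away the evidence for structural fatigue.

Pr[structural fatigue | strain alarm] ≈ 0.5113; Pr[structural fatigue | strain alarm, overloaded truck] ≈ 0.1460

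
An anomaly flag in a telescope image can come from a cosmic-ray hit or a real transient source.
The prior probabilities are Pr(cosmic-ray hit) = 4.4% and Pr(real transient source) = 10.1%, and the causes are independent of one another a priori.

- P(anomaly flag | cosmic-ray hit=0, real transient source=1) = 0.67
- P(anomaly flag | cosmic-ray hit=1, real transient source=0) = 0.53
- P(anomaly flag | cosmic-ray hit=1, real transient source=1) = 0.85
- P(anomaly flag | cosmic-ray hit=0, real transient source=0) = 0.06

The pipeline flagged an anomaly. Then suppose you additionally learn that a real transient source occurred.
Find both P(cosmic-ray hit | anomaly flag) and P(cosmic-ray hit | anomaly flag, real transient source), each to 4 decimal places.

Weight on cosmic-ray hit=true, given the evidence: 0.020965 + 0.003777 = 0.024742
The normalizing constant is 0.06*0.956*0.899 + 0.67*0.956*0.101 + 0.53*0.044*0.899 + 0.85*0.044*0.101 = 0.141002
P(cosmic-ray hit | anomaly flag) = 0.024742/0.141002 ≈ 0.1755

With the extra evidence:
By total probability over both values of cosmic-ray hit:
  P(anomaly flag | real transient source) = 0.67×0.956 + 0.85×0.044
        = 0.640520 + 0.037400 = 0.677920
Configurations with cosmic-ray hit contribute 0.037400, so
  P(cosmic-ray hit | anomaly flag, real transient source) = 0.037400 / 0.677920 ≈ 0.0552
— real transient source explains away the evidence for cosmic-ray hit.

P(cosmic-ray hit | anomaly flag) ≈ 0.1755; P(cosmic-ray hit | anomaly flag, real transient source) ≈ 0.0552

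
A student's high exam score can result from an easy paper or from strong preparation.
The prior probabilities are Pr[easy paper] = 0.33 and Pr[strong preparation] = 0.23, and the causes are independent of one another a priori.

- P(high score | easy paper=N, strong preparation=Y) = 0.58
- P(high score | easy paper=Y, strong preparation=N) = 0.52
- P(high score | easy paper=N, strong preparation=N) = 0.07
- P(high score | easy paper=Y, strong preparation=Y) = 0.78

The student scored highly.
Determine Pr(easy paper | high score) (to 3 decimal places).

Pr(easy paper | high score) ≈ 0.604

Weight on easy paper=true, given the evidence: 0.132132 + 0.059202 = 0.191334
The normalizing constant is 0.07*0.67*0.77 + 0.58*0.67*0.23 + 0.52*0.33*0.77 + 0.78*0.33*0.23 = 0.316825
P(easy paper | high score) = 0.191334/0.316825 ≈ 0.604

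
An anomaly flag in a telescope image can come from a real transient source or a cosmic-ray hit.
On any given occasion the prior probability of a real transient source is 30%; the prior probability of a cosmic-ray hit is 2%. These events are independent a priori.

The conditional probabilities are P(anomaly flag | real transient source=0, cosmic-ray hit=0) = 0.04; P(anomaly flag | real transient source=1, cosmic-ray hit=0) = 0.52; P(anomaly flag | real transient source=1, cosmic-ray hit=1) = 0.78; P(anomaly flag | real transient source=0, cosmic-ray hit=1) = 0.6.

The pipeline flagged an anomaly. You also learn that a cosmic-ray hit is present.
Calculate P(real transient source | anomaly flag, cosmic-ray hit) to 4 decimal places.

P(real transient source | anomaly flag, cosmic-ray hit) ≈ 0.3578

P(anomaly flag | cosmic-ray hit) = 0.6×0.7 + 0.78×0.3 = 0.420000 + 0.234000 = 0.654000
Of this, 0.234000 comes from 0.78×0.3 (the real transient source=true cases).
So P(real transient source | anomaly flag, cosmic-ray hit) = 0.234000/0.654000 ≈ 0.3578.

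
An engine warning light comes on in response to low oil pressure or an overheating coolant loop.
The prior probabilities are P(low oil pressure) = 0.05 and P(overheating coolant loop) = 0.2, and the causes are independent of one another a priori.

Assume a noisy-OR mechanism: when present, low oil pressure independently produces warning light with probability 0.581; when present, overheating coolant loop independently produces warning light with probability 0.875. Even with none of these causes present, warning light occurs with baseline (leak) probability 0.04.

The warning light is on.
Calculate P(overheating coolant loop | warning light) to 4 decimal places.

P(overheating coolant loop | warning light) ≈ 0.7649

Under noisy-OR, P(warning light | causes) = 1 − (1−0.04)·∏(1−qᵢ) over the active causes.
P(warning light) = 0.04*0.95*0.8 + 0.88*0.95*0.2 + 0.59776*0.05*0.8 + 0.94972*0.05*0.2 = 0.030400 + 0.167200 + 0.023910 + 0.009497 = 0.231007
The overheating coolant loop-present share is 0.167200 + 0.009497 = 0.176697.
P(overheating coolant loop | warning light) = 0.176697 / 0.231007 ≈ 0.7649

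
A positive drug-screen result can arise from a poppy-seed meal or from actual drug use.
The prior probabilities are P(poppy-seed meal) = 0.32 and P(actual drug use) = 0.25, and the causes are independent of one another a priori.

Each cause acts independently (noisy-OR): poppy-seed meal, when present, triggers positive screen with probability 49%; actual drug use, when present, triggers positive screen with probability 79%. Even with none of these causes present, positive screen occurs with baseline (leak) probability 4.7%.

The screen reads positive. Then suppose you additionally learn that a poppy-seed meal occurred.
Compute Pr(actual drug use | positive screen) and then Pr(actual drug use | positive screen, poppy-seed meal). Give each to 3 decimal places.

Pr(actual drug use | positive screen) ≈ 0.585; Pr(actual drug use | positive screen, poppy-seed meal) ≈ 0.368

Under noisy-OR, P(positive screen | causes) = 1 − (1−0.047)·∏(1−qᵢ) over the active causes.
P(positive screen) = 0.047·0.68·0.75 + 0.79987·0.68·0.25 + 0.51397·0.32·0.75 + 0.897934·0.32·0.25 = 0.023970 + 0.135978 + 0.123353 + 0.071835 = 0.355136
The actual drug use-present share is 0.135978 + 0.071835 = 0.207813.
Hence the posterior is 0.207813/0.355136 ≈ 0.585.

With the extra evidence:
By total probability over both values of actual drug use:
  P(positive screen | poppy-seed meal) = 0.51397*0.75 + 0.897934*0.25
        = 0.385478 + 0.224484 = 0.609962
Keeping only the actual drug use-present terms gives 0.224484, so
  P(actual drug use | positive screen, poppy-seed meal) = 0.224484 / 0.609962 ≈ 0.368
Conditioning on poppy-seed meal lowers the posterior on actual drug use: the classic explaining-away effect in a common-effect structure.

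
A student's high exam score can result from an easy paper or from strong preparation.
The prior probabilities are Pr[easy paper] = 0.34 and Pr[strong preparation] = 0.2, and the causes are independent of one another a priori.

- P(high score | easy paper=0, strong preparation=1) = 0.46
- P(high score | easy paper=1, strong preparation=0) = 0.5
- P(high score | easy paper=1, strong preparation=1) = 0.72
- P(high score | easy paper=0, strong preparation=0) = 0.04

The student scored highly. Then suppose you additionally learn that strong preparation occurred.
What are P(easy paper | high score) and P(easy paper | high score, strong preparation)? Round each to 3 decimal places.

Enumerate the 4 (easy paper, strong preparation) configurations and weight by the priors:
  P(high score) = 0.04·0.66·0.8 + 0.46·0.66·0.2 + 0.5·0.34·0.8 + 0.72·0.34·0.2
        = 0.021120 + 0.060720 + 0.136000 + 0.048960 = 0.266800
Configurations with easy paper contribute 0.184960, so
  P(easy paper | high score) = 0.184960 / 0.266800 ≈ 0.693

With the extra evidence:
P(high score | strong preparation) = 0.46*0.66 + 0.72*0.34 = 0.303600 + 0.244800 = 0.548400
Of this, 0.244800 comes from 0.72*0.34 (the easy paper=true cases).
P(easy paper | high score, strong preparation) = 0.244800 / 0.548400 ≈ 0.446

P(easy paper | high score) ≈ 0.693; P(easy paper | high score, strong preparation) ≈ 0.446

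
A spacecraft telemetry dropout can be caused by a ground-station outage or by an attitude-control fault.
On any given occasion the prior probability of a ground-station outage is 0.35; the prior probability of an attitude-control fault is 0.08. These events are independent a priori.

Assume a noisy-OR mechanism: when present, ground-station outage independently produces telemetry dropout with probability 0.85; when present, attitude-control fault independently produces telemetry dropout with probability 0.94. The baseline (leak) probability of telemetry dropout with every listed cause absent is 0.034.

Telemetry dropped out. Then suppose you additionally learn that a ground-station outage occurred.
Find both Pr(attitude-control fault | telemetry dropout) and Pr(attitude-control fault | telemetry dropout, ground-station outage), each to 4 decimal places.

Under noisy-OR, P(telemetry dropout | causes) = 1 − (1−0.034)·∏(1−qᵢ) over the active causes.
By total probability over the 4 (ground-station outage, attitude-control fault) configurations:
  P(telemetry dropout) = 0.034×0.65×0.92 + 0.94204×0.65×0.08 + 0.8551×0.35×0.92 + 0.991306×0.35×0.08
        = 0.020332 + 0.048986 + 0.275342 + 0.027757 = 0.372417
Configurations with attitude-control fault contribute 0.076743, so
  P(attitude-control fault | telemetry dropout) = 0.076743 / 0.372417 ≈ 0.2061

Now also conditioning on ground-station outage=true:
Sum P(telemetry dropout|·) weighted by the priors over both values of attitude-control fault:
  P(telemetry dropout | ground-station outage) = 0.8551·0.92 + 0.991306·0.08
        = 0.786692 + 0.079304 = 0.865996
Configurations with attitude-control fault contribute 0.079304, so
  P(attitude-control fault | telemetry dropout, ground-station outage) = 0.079304 / 0.865996 ≈ 0.0916
— ground-station outage explains away the evidence for attitude-control fault.

Pr(attitude-control fault | telemetry dropout) ≈ 0.2061; Pr(attitude-control fault | telemetry dropout, ground-station outage) ≈ 0.0916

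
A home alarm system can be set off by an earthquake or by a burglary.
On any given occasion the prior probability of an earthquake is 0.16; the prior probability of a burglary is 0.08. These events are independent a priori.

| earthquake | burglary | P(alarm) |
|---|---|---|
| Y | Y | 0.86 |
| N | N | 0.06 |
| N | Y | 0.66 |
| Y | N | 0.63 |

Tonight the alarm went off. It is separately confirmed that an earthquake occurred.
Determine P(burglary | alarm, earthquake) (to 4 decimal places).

P(alarm | earthquake) = 0.63*0.92 + 0.86*0.08 = 0.579600 + 0.068800 = 0.648400
Of this, 0.068800 comes from 0.86*0.08 (the burglary=true cases).
P(burglary | alarm, earthquake) = 0.068800 / 0.648400 ≈ 0.1061

P(burglary | alarm, earthquake) ≈ 0.1061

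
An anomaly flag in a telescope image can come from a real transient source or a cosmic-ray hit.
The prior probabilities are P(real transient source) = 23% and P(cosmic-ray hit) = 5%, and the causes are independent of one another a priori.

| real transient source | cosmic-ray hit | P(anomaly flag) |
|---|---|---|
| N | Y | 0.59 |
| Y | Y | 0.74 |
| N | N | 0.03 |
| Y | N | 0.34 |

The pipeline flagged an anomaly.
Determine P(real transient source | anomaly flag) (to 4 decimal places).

P(real transient source | anomaly flag) ≈ 0.6496

Weight on real transient source=true, given the evidence: 0.074290 + 0.008510 = 0.082800
The normalizing constant is 0.03·0.77·0.95 + 0.59·0.77·0.05 + 0.34·0.23·0.95 + 0.74·0.23·0.05 = 0.127460
P(real transient source | anomaly flag) = 0.082800/0.127460 ≈ 0.6496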